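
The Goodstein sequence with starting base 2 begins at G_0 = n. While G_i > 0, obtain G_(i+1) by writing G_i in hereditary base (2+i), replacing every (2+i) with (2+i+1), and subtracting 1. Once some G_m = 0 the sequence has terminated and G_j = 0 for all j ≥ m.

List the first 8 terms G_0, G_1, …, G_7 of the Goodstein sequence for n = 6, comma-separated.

6, 29, 257, 3125, 46655, 98039, 187243, 332147

step 0: 6 = 2^2 + 2; sub 3 for 2: 3^3 + 3; = 30; G_1 = 30−1 = 29
step 1: 29 = 3^3 + 2; sub 4 for 3: 4^4 + 2; = 258; G_2 = 258−1 = 257
step 2: 257 = 4^4 + 1; sub 5 for 4: 5^5 + 1; = 3126; G_3 = 3126−1 = 3125
step 3: 3125 = 5^5; sub 6 for 5: 6^6; = 46656; G_4 = 46656−1 = 46655
step 4: 46655 = 5·6^5 + 5·6^4 + 5·6^3 + 5·6^2 + 5·6 + 5; sub 7 for 6: 5·7^5 + 5·7^4 + 5·7^3 + 5·7^2 + 5·7 + 5; = 98040; G_5 = 98040−1 = 98039
step 5: 98039 = 5·7^5 + 5·7^4 + 5·7^3 + 5·7^2 + 5·7 + 4; sub 8 for 7: 5·8^5 + 5·8^4 + 5·8^3 + 5·8^2 + 5·8 + 4; = 187244; G_6 = 187244−1 = 187243
step 6: 187243 = 5·8^5 + 5·8^4 + 5·8^3 + 5·8^2 + 5·8 + 3; sub 9 for 8: 5·9^5 + 5·9^4 + 5·9^3 + 5·9^2 + 5·9 + 3; = 332148; G_7 = 332148−1 = 332147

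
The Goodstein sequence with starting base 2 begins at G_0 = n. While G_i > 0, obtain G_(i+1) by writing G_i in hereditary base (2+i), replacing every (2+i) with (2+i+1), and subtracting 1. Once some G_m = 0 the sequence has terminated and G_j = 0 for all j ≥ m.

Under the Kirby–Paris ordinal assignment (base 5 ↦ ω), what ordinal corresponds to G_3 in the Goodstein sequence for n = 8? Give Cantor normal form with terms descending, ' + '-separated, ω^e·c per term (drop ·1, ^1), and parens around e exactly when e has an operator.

ω^ω·2 + ω^2·2 + ω·2

8 —HB2→ 2^(2 + 1) —bump→ 3^(3 + 1) = 81 —(−1)→ 80
80 —HB3→ 2·3^3 + 2·3^2 + 2·3 + 2 —bump→ 2·4^4 + 2·4^2 + 2·4 + 2 = 554 —(−1)→ 553
553 —HB4→ 2·4^4 + 2·4^2 + 2·4 + 1 —bump→ 2·5^5 + 2·5^2 + 2·5 + 1 = 6311 —(−1)→ 6310
6310 —HB5→ 2·5^5 + 2·5^2 + 2·5 —bump→ 2·6^6 + 2·6^2 + 2·6 = 93396 —(−1)→ 93395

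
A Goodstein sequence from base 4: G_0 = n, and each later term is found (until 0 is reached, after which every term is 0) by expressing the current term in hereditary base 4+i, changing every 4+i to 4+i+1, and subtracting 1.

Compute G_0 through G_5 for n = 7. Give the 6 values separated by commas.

base 4: 7 = 4 + 3; at 5: 5 + 3 = 8; next = 7
base 5: 7 = 5 + 2; at 6: 6 + 2 = 8; next = 7
base 6: 7 = 6 + 1; at 7: 7 + 1 = 8; next = 7
base 7: 7 = 7; at 8: 8 = 8; next = 7
base 8: 7 = 7; at 9: 7 = 7; next = 6

7, 7, 7, 7, 7, 6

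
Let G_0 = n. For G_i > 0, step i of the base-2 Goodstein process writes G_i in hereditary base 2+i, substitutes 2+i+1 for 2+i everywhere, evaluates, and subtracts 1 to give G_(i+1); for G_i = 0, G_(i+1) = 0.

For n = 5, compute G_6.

1751

G_0=5  [base 2] 2^2 + 1  →[2↦3]→  3^3 + 1 = 28  −1 ⇒ G_1=27
G_1=27  [base 3] 3^3  →[3↦4]→  4^4 = 256  −1 ⇒ G_2=255
G_2=255  [base 4] 3·4^3 + 3·4^2 + 3·4 + 3  →[4↦5]→  3·5^3 + 3·5^2 + 3·5 + 3 = 468  −1 ⇒ G_3=467
G_3=467  [base 5] 3·5^3 + 3·5^2 + 3·5 + 2  →[5↦6]→  3·6^3 + 3·6^2 + 3·6 + 2 = 776  −1 ⇒ G_4=775
G_4=775  [base 6] 3·6^3 + 3·6^2 + 3·6 + 1  →[6↦7]→  3·7^3 + 3·7^2 + 3·7 + 1 = 1198  −1 ⇒ G_5=1197
G_5=1197  [base 7] 3·7^3 + 3·7^2 + 3·7  →[7↦8]→  3·8^3 + 3·8^2 + 3·8 = 1752  −1 ⇒ G_6=1751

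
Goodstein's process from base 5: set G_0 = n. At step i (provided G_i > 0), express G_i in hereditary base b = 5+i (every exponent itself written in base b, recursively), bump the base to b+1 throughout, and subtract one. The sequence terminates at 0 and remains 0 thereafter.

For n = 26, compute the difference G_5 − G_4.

5

26 —HB5→ 5^2 + 1 —bump→ 6^2 + 1 = 37 —(−1)→ 36
36 —HB6→ 6^2 —bump→ 7^2 = 49 —(−1)→ 48
48 —HB7→ 6·7 + 6 —bump→ 6·8 + 6 = 54 —(−1)→ 53
53 —HB8→ 6·8 + 5 —bump→ 6·9 + 5 = 59 —(−1)→ 58
58 —HB9→ 6·9 + 4 —bump→ 6·10 + 4 = 64 —(−1)→ 63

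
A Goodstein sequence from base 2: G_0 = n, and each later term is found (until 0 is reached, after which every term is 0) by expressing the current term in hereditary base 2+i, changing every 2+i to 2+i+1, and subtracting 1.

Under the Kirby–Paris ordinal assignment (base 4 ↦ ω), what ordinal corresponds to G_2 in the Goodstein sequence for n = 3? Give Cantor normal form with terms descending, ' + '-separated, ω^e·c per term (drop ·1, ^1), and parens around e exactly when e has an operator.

3 —HB2→ 2 + 1 —bump→ 3 + 1 = 4 —(−1)→ 3
3 —HB3→ 3 —bump→ 4 = 4 —(−1)→ 3
3 —HB4→ 3 —bump→ 3 = 3 —(−1)→ 2

3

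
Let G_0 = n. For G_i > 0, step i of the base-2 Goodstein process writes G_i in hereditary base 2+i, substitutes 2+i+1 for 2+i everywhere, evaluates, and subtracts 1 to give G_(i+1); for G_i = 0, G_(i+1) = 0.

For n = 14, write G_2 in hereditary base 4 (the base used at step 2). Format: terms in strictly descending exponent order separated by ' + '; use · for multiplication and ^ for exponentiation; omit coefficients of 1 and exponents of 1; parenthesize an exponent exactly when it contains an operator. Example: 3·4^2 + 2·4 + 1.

step 0: 14 = 2^(2 + 1) + 2^2 + 2; sub 3 for 2: 3^(3 + 1) + 3^3 + 3; = 111; G_1 = 111−1 = 110
step 1: 110 = 3^(3 + 1) + 3^3 + 2; sub 4 for 3: 4^(4 + 1) + 4^4 + 2; = 1282; G_2 = 1282−1 = 1281
step 2: 1281 = 4^(4 + 1) + 4^4 + 1; sub 5 for 4: 5^(5 + 1) + 5^5 + 1; = 18751; G_3 = 18751−1 = 18750

4^(4 + 1) + 4^4 + 1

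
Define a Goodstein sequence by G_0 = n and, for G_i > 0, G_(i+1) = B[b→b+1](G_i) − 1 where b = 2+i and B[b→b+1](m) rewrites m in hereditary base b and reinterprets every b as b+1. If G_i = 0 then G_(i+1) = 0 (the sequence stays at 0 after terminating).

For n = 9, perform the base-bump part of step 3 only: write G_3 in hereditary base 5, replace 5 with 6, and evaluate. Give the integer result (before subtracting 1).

140744

(0) 9|_2 = 2^(2 + 1) + 1 ↦ 3^(3 + 1) + 1|_3 = 82 ⇒ 81
(1) 81|_3 = 3^(3 + 1) ↦ 4^(4 + 1)|_4 = 1024 ⇒ 1023
(2) 1023|_4 = 3·4^4 + 3·4^3 + 3·4^2 + 3·4 + 3 ↦ 3·5^5 + 3·5^3 + 3·5^2 + 3·5 + 3|_5 = 9843 ⇒ 9842
(3) 9842|_5 = 3·5^5 + 3·5^3 + 3·5^2 + 3·5 + 2 ↦ 3·6^6 + 3·6^3 + 3·6^2 + 3·6 + 2|_6 = 140744 ⇒ 140743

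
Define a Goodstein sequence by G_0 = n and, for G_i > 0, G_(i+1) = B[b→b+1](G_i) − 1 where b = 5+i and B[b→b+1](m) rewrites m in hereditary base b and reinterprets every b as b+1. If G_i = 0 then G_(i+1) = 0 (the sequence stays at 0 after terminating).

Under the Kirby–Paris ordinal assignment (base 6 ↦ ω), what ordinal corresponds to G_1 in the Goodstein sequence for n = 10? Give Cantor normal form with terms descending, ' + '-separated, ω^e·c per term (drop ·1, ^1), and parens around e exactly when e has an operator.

step 0: 10 = 2·5; sub 6 for 5: 2·6; = 12; G_1 = 12−1 = 11
step 1: 11 = 6 + 5; sub 7 for 6: 7 + 5; = 12; G_2 = 12−1 = 11

ω + 5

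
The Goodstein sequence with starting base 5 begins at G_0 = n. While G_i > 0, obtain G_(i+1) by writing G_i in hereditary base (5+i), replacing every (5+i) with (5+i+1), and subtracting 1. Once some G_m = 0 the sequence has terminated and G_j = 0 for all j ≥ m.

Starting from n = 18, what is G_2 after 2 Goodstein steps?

step 0: 18 = 3·5 + 3; sub 6 for 5: 3·6 + 3; = 21; G_1 = 21−1 = 20
step 1: 20 = 3·6 + 2; sub 7 for 6: 3·7 + 2; = 23; G_2 = 23−1 = 22
step 2: 22 = 3·7 + 1; sub 8 for 7: 3·8 + 1; = 25; G_3 = 25−1 = 24

22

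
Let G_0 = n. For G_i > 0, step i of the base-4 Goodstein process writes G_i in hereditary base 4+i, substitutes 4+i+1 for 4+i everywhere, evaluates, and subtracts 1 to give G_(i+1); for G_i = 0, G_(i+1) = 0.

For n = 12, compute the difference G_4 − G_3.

[0] 12 ≡ 3·4 (base 4). Lift 5: 15. −1: 14.
[1] 14 ≡ 2·5 + 4 (base 5). Lift 6: 16. −1: 15.
[2] 15 ≡ 2·6 + 3 (base 6). Lift 7: 17. −1: 16.
[3] 16 ≡ 2·7 + 2 (base 7). Lift 8: 18. −1: 17.

1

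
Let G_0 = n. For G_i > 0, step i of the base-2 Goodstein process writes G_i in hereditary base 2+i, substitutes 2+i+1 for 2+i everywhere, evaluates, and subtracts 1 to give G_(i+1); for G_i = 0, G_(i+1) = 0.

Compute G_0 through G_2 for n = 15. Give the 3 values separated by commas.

15 —HB2→ 2^(2 + 1) + 2^2 + 2 + 1 —bump→ 3^(3 + 1) + 3^3 + 3 + 1 = 112 —(−1)→ 111
111 —HB3→ 3^(3 + 1) + 3^3 + 3 —bump→ 4^(4 + 1) + 4^4 + 4 = 1284 —(−1)→ 1283

15, 111, 1283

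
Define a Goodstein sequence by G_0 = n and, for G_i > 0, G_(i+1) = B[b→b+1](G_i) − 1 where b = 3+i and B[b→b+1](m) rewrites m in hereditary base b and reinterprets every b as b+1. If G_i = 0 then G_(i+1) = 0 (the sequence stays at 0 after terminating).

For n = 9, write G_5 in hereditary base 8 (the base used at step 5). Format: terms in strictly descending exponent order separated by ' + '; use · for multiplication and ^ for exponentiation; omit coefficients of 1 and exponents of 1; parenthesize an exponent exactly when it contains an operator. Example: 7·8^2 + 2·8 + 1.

G_0=9  [base 3] 3^2  →[3↦4]→  4^2 = 16  −1 ⇒ G_1=15
G_1=15  [base 4] 3·4 + 3  →[4↦5]→  3·5 + 3 = 18  −1 ⇒ G_2=17
G_2=17  [base 5] 3·5 + 2  →[5↦6]→  3·6 + 2 = 20  −1 ⇒ G_3=19
G_3=19  [base 6] 3·6 + 1  →[6↦7]→  3·7 + 1 = 22  −1 ⇒ G_4=21
G_4=21  [base 7] 3·7  →[7↦8]→  3·8 = 24  −1 ⇒ G_5=23
G_5=23  [base 8] 2·8 + 7  →[8↦9]→  2·9 + 7 = 25  −1 ⇒ G_6=24

2·8 + 7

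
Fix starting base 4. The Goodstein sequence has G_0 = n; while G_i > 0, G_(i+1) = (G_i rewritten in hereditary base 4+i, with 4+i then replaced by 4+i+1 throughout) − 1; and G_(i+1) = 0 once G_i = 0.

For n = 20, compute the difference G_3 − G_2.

12

G_0 = 20. HB_4(20) = 4^2 + 4. Bump = 30. G_1 = 29.
G_1 = 29. HB_5(29) = 5^2 + 4. Bump = 40. G_2 = 39.
G_2 = 39. HB_6(39) = 6^2 + 3. Bump = 52. G_3 = 51.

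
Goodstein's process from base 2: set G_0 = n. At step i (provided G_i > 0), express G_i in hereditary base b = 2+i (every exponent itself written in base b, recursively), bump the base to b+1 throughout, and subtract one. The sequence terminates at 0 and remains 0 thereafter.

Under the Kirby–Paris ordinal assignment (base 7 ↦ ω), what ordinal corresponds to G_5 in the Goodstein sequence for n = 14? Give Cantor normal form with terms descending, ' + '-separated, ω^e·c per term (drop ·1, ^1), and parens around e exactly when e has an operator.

base 2: 14 = 2^(2 + 1) + 2^2 + 2; at 3: 3^(3 + 1) + 3^3 + 3 = 111; next = 110
base 3: 110 = 3^(3 + 1) + 3^3 + 2; at 4: 4^(4 + 1) + 4^4 + 2 = 1282; next = 1281
base 4: 1281 = 4^(4 + 1) + 4^4 + 1; at 5: 5^(5 + 1) + 5^5 + 1 = 18751; next = 18750
base 5: 18750 = 5^(5 + 1) + 5^5; at 6: 6^(6 + 1) + 6^6 = 326592; next = 326591
base 6: 326591 = 6^(6 + 1) + 5·6^5 + 5·6^4 + 5·6^3 + 5·6^2 + 5·6 + 5; at 7: 7^(7 + 1) + 5·7^5 + 5·7^4 + 5·7^3 + 5·7^2 + 5·7 + 5 = 5862841; next = 5862840

ω^(ω + 1) + ω^5·5 + ω^4·5 + ω^3·5 + ω^2·5 + ω·5 + 4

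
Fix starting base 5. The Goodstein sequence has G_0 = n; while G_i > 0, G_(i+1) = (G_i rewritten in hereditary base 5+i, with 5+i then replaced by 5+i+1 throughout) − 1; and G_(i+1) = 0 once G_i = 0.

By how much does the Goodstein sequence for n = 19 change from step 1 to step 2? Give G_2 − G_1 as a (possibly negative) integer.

2

(0) 19|_5 = 3·5 + 4 ↦ 3·6 + 4|_6 = 22 ⇒ 21
(1) 21|_6 = 3·6 + 3 ↦ 3·7 + 3|_7 = 24 ⇒ 23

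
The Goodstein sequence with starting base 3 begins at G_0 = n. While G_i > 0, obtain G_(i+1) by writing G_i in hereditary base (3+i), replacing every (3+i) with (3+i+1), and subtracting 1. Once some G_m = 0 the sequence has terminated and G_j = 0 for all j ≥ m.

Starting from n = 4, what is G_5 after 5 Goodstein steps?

step 0: 4 = 3 + 1; sub 4 for 3: 4 + 1; = 5; G_1 = 5−1 = 4
step 1: 4 = 4; sub 5 for 4: 5; = 5; G_2 = 5−1 = 4
step 2: 4 = 4; sub 6 for 5: 4; = 4; G_3 = 4−1 = 3
step 3: 3 = 3; sub 7 for 6: 3; = 3; G_4 = 3−1 = 2
step 4: 2 = 2; sub 8 for 7: 2; = 2; G_5 = 2−1 = 1
step 5: 1 = 1; sub 9 for 8: 1; = 1; G_6 = 1−1 = 0

1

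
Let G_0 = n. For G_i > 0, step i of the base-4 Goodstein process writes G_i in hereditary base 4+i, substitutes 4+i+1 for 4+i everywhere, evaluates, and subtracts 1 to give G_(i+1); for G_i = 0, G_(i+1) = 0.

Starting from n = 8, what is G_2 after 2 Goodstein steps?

base 4: 8 = 2·4; at 5: 2·5 = 10; next = 9
base 5: 9 = 5 + 4; at 6: 6 + 4 = 10; next = 9
base 6: 9 = 6 + 3; at 7: 7 + 3 = 10; next = 9

9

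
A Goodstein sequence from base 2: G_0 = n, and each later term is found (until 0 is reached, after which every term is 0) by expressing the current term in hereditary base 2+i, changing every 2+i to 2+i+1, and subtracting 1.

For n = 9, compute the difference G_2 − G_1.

942

G_0=9  [base 2] 2^(2 + 1) + 1  →[2↦3]→  3^(3 + 1) + 1 = 82  −1 ⇒ G_1=81
G_1=81  [base 3] 3^(3 + 1)  →[3↦4]→  4^(4 + 1) = 1024  −1 ⇒ G_2=1023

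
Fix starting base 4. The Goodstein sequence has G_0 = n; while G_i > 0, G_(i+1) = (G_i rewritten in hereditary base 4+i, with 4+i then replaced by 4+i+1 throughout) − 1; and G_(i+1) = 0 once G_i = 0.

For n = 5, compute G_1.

5

i=0: 5 = 4 + 1 (b=4); 4→5: 5 + 1 = 6; 6−1 = 5
i=1: 5 = 5 (b=5); 5→6: 6 = 6; 6−1 = 5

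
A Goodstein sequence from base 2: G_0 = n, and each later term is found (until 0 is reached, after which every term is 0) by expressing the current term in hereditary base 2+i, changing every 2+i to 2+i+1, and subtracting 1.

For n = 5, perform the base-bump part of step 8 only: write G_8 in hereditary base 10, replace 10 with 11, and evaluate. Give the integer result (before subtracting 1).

4383

(0) 5|_2 = 2^2 + 1 ↦ 3^3 + 1|_3 = 28 ⇒ 27
(1) 27|_3 = 3^3 ↦ 4^4|_4 = 256 ⇒ 255
(2) 255|_4 = 3·4^3 + 3·4^2 + 3·4 + 3 ↦ 3·5^3 + 3·5^2 + 3·5 + 3|_5 = 468 ⇒ 467
(3) 467|_5 = 3·5^3 + 3·5^2 + 3·5 + 2 ↦ 3·6^3 + 3·6^2 + 3·6 + 2|_6 = 776 ⇒ 775
(4) 775|_6 = 3·6^3 + 3·6^2 + 3·6 + 1 ↦ 3·7^3 + 3·7^2 + 3·7 + 1|_7 = 1198 ⇒ 1197
(5) 1197|_7 = 3·7^3 + 3·7^2 + 3·7 ↦ 3·8^3 + 3·8^2 + 3·8|_8 = 1752 ⇒ 1751
(6) 1751|_8 = 3·8^3 + 3·8^2 + 2·8 + 7 ↦ 3·9^3 + 3·9^2 + 2·9 + 7|_9 = 2455 ⇒ 2454
(7) 2454|_9 = 3·9^3 + 3·9^2 + 2·9 + 6 ↦ 3·10^3 + 3·10^2 + 2·10 + 6|_10 = 3326 ⇒ 3325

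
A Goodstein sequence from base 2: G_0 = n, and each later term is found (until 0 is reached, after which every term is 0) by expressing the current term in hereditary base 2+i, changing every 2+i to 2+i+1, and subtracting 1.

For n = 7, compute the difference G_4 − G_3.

(0) 7|_2 = 2^2 + 2 + 1 ↦ 3^3 + 3 + 1|_3 = 31 ⇒ 30
(1) 30|_3 = 3^3 + 3 ↦ 4^4 + 4|_4 = 260 ⇒ 259
(2) 259|_4 = 4^4 + 3 ↦ 5^5 + 3|_5 = 3128 ⇒ 3127
(3) 3127|_5 = 5^5 + 2 ↦ 6^6 + 2|_6 = 46658 ⇒ 46657

43530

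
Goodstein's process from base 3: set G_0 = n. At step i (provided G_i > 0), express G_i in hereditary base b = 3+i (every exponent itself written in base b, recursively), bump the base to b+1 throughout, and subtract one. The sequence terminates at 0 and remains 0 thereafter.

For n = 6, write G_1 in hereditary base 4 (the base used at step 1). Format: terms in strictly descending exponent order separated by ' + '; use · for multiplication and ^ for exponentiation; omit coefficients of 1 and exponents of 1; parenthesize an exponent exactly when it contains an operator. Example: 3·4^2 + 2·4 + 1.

6 —HB3→ 2·3 —bump→ 2·4 = 8 —(−1)→ 7
7 —HB4→ 4 + 3 —bump→ 5 + 3 = 8 —(−1)→ 7

4 + 3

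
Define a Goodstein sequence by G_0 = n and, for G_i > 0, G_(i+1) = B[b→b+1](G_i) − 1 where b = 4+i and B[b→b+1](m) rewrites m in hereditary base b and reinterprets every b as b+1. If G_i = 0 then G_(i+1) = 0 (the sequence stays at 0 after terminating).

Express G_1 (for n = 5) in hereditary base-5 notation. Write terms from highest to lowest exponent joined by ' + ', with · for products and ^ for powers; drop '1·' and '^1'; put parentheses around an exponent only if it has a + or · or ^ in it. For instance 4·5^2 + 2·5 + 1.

step 0: 5 = 4 + 1; sub 5 for 4: 5 + 1; = 6; G_1 = 6−1 = 5
step 1: 5 = 5; sub 6 for 5: 6; = 6; G_2 = 6−1 = 5

5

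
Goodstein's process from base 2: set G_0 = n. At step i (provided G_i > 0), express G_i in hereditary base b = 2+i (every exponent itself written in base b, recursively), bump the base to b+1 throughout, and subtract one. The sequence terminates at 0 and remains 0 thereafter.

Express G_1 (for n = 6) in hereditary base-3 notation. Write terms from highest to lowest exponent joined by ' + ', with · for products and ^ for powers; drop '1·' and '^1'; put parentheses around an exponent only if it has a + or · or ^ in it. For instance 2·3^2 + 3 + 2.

3^3 + 2

6 —HB2→ 2^2 + 2 —bump→ 3^3 + 3 = 30 —(−1)→ 29
29 —HB3→ 3^3 + 2 —bump→ 4^4 + 2 = 258 —(−1)→ 257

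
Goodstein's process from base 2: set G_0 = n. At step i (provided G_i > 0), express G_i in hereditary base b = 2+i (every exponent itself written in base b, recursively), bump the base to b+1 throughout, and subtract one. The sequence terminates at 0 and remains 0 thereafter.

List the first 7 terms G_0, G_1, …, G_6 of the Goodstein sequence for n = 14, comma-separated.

14, 110, 1281, 18750, 326591, 5862840, 134404971

i=0: 14 = 2^(2 + 1) + 2^2 + 2 (b=2); 2→3: 3^(3 + 1) + 3^3 + 3 = 111; 111−1 = 110
i=1: 110 = 3^(3 + 1) + 3^3 + 2 (b=3); 3→4: 4^(4 + 1) + 4^4 + 2 = 1282; 1282−1 = 1281
i=2: 1281 = 4^(4 + 1) + 4^4 + 1 (b=4); 4→5: 5^(5 + 1) + 5^5 + 1 = 18751; 18751−1 = 18750
i=3: 18750 = 5^(5 + 1) + 5^5 (b=5); 5→6: 6^(6 + 1) + 6^6 = 326592; 326592−1 = 326591
i=4: 326591 = 6^(6 + 1) + 5·6^5 + 5·6^4 + 5·6^3 + 5·6^2 + 5·6 + 5 (b=6); 6→7: 7^(7 + 1) + 5·7^5 + 5·7^4 + 5·7^3 + 5·7^2 + 5·7 + 5 = 5862841; 5862841−1 = 5862840
i=5: 5862840 = 7^(7 + 1) + 5·7^5 + 5·7^4 + 5·7^3 + 5·7^2 + 5·7 + 4 (b=7); 7→8: 8^(8 + 1) + 5·8^5 + 5·8^4 + 5·8^3 + 5·8^2 + 5·8 + 4 = 134404972; 134404972−1 = 134404971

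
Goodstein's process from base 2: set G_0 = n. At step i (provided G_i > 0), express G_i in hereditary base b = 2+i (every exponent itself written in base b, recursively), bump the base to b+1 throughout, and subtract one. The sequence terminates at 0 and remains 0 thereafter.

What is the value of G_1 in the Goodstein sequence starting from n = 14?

14 —HB2→ 2^(2 + 1) + 2^2 + 2 —bump→ 3^(3 + 1) + 3^3 + 3 = 111 —(−1)→ 110
110 —HB3→ 3^(3 + 1) + 3^3 + 2 —bump→ 4^(4 + 1) + 4^4 + 2 = 1282 —(−1)→ 1281

110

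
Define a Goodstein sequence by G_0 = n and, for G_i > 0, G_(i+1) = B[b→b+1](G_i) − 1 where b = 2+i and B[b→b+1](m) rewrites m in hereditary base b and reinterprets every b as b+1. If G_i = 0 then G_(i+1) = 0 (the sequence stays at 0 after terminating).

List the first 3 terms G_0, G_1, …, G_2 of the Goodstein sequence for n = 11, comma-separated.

base 2: 11 = 2^(2 + 1) + 2 + 1; at 3: 3^(3 + 1) + 3 + 1 = 85; next = 84
base 3: 84 = 3^(3 + 1) + 3; at 4: 4^(4 + 1) + 4 = 1028; next = 1027

11, 84, 1027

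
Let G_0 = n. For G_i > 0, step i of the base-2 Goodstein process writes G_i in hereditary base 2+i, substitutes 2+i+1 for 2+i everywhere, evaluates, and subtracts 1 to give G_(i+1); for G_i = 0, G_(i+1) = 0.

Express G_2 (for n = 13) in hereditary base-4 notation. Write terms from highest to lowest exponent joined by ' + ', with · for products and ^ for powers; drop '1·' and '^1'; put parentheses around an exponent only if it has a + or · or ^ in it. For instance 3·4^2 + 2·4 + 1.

[0] 13 ≡ 2^(2 + 1) + 2^2 + 1 (base 2). Lift 3: 109. −1: 108.
[1] 108 ≡ 3^(3 + 1) + 3^3 (base 3). Lift 4: 1280. −1: 1279.
[2] 1279 ≡ 4^(4 + 1) + 3·4^3 + 3·4^2 + 3·4 + 3 (base 4). Lift 5: 16093. −1: 16092.

4^(4 + 1) + 3·4^3 + 3·4^2 + 3·4 + 3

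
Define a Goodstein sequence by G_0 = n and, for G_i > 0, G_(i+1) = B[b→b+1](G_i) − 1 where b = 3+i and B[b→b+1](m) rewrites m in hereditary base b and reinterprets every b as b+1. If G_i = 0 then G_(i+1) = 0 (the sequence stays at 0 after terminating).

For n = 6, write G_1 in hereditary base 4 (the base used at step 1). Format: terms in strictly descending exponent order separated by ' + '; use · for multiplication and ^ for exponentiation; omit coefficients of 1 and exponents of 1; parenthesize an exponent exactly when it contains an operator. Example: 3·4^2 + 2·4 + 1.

4 + 3

(0) 6|_3 = 2·3 ↦ 2·4|_4 = 8 ⇒ 7
(1) 7|_4 = 4 + 3 ↦ 5 + 3|_5 = 8 ⇒ 7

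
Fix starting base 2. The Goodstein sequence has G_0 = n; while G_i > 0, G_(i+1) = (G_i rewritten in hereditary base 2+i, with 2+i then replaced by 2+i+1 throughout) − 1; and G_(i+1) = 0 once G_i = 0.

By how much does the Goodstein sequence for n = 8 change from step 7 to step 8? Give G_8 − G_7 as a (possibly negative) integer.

19225159060

G_0 = 8. HB_2(8) = 2^(2 + 1). Bump = 81. G_1 = 80.
G_1 = 80. HB_3(80) = 2·3^3 + 2·3^2 + 2·3 + 2. Bump = 554. G_2 = 553.
G_2 = 553. HB_4(553) = 2·4^4 + 2·4^2 + 2·4 + 1. Bump = 6311. G_3 = 6310.
G_3 = 6310. HB_5(6310) = 2·5^5 + 2·5^2 + 2·5. Bump = 93396. G_4 = 93395.
G_4 = 93395. HB_6(93395) = 2·6^6 + 2·6^2 + 6 + 5. Bump = 1647196. G_5 = 1647195.
G_5 = 1647195. HB_7(1647195) = 2·7^7 + 2·7^2 + 7 + 4. Bump = 33554572. G_6 = 33554571.
G_6 = 33554571. HB_8(33554571) = 2·8^8 + 2·8^2 + 8 + 3. Bump = 774841152. G_7 = 774841151.
G_7 = 774841151. HB_9(774841151) = 2·9^9 + 2·9^2 + 9 + 2. Bump = 20000000212. G_8 = 20000000211.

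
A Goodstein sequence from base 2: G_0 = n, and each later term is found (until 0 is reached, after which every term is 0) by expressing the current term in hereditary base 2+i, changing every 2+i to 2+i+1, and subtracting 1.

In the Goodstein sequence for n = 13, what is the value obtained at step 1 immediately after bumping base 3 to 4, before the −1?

1280

step 0: 13 = 2^(2 + 1) + 2^2 + 1; sub 3 for 2: 3^(3 + 1) + 3^3 + 1; = 109; G_1 = 109−1 = 108
step 1: 108 = 3^(3 + 1) + 3^3; sub 4 for 3: 4^(4 + 1) + 4^4; = 1280; G_2 = 1280−1 = 1279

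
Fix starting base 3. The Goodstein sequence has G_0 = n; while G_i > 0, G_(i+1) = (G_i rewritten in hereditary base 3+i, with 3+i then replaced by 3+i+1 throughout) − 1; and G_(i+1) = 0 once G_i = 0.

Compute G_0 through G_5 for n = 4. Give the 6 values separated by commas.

G_0=4  [base 3] 3 + 1  →[3↦4]→  4 + 1 = 5  −1 ⇒ G_1=4
G_1=4  [base 4] 4  →[4↦5]→  5 = 5  −1 ⇒ G_2=4
G_2=4  [base 5] 4  →[5↦6]→  4 = 4  −1 ⇒ G_3=3
G_3=3  [base 6] 3  →[6↦7]→  3 = 3  −1 ⇒ G_4=2
G_4=2  [base 7] 2  →[7↦8]→  2 = 2  −1 ⇒ G_5=1

4, 4, 4, 3, 2, 1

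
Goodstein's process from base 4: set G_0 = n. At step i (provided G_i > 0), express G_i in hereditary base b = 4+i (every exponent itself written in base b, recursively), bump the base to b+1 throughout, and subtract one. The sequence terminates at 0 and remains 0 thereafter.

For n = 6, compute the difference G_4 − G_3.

-1

6 —HB4→ 4 + 2 —bump→ 5 + 2 = 7 —(−1)→ 6
6 —HB5→ 5 + 1 —bump→ 6 + 1 = 7 —(−1)→ 6
6 —HB6→ 6 —bump→ 7 = 7 —(−1)→ 6
6 —HB7→ 6 —bump→ 6 = 6 —(−1)→ 5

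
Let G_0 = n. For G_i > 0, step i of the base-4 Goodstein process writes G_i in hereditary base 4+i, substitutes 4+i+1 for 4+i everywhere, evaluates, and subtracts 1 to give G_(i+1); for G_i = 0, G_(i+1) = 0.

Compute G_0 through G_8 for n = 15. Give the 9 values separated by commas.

15, 17, 19, 21, 23, 24, 25, 26, 27

G_0=15  [base 4] 3·4 + 3  →[4↦5]→  3·5 + 3 = 18  −1 ⇒ G_1=17
G_1=17  [base 5] 3·5 + 2  →[5↦6]→  3·6 + 2 = 20  −1 ⇒ G_2=19
G_2=19  [base 6] 3·6 + 1  →[6↦7]→  3·7 + 1 = 22  −1 ⇒ G_3=21
G_3=21  [base 7] 3·7  →[7↦8]→  3·8 = 24  −1 ⇒ G_4=23
G_4=23  [base 8] 2·8 + 7  →[8↦9]→  2·9 + 7 = 25  −1 ⇒ G_5=24
G_5=24  [base 9] 2·9 + 6  →[9↦10]→  2·10 + 6 = 26  −1 ⇒ G_6=25
G_6=25  [base 10] 2·10 + 5  →[10↦11]→  2·11 + 5 = 27  −1 ⇒ G_7=26
G_7=26  [base 11] 2·11 + 4  →[11↦12]→  2·12 + 4 = 28  −1 ⇒ G_8=27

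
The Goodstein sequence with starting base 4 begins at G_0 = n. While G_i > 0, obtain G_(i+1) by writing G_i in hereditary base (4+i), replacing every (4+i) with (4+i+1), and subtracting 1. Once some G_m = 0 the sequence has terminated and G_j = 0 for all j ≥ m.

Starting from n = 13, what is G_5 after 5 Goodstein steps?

i=0: 13 = 3·4 + 1 (b=4); 4→5: 3·5 + 1 = 16; 16−1 = 15
i=1: 15 = 3·5 (b=5); 5→6: 3·6 = 18; 18−1 = 17
i=2: 17 = 2·6 + 5 (b=6); 6→7: 2·7 + 5 = 19; 19−1 = 18
i=3: 18 = 2·7 + 4 (b=7); 7→8: 2·8 + 4 = 20; 20−1 = 19
i=4: 19 = 2·8 + 3 (b=8); 8→9: 2·9 + 3 = 21; 21−1 = 20

20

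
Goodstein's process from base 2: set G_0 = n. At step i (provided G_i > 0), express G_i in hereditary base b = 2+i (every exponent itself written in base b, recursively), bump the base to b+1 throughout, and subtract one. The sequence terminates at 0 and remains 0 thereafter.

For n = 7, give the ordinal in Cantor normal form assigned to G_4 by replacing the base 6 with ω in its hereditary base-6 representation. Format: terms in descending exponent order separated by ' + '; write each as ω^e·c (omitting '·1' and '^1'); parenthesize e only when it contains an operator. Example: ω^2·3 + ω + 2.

ω^ω + 1

(0) 7|_2 = 2^2 + 2 + 1 ↦ 3^3 + 3 + 1|_3 = 31 ⇒ 30
(1) 30|_3 = 3^3 + 3 ↦ 4^4 + 4|_4 = 260 ⇒ 259
(2) 259|_4 = 4^4 + 3 ↦ 5^5 + 3|_5 = 3128 ⇒ 3127
(3) 3127|_5 = 5^5 + 2 ↦ 6^6 + 2|_6 = 46658 ⇒ 46657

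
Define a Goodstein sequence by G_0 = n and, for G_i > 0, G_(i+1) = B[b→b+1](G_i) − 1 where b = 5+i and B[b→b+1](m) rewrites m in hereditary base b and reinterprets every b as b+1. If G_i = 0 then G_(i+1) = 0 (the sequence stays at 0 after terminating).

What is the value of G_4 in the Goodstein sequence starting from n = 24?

36

G_0=24  [base 5] 4·5 + 4  →[5↦6]→  4·6 + 4 = 28  −1 ⇒ G_1=27
G_1=27  [base 6] 4·6 + 3  →[6↦7]→  4·7 + 3 = 31  −1 ⇒ G_2=30
G_2=30  [base 7] 4·7 + 2  →[7↦8]→  4·8 + 2 = 34  −1 ⇒ G_3=33
G_3=33  [base 8] 4·8 + 1  →[8↦9]→  4·9 + 1 = 37  −1 ⇒ G_4=36
G_4=36  [base 9] 4·9  →[9↦10]→  4·10 = 40  −1 ⇒ G_5=39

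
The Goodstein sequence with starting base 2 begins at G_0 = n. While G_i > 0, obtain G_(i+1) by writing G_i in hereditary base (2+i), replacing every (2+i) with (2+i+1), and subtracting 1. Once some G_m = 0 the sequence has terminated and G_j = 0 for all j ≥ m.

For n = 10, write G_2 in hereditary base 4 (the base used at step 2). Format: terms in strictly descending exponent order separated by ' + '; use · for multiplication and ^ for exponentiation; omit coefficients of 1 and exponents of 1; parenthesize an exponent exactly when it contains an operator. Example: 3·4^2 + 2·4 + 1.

base 2: 10 = 2^(2 + 1) + 2; at 3: 3^(3 + 1) + 3 = 84; next = 83
base 3: 83 = 3^(3 + 1) + 2; at 4: 4^(4 + 1) + 2 = 1026; next = 1025
base 4: 1025 = 4^(4 + 1) + 1; at 5: 5^(5 + 1) + 1 = 15626; next = 15625

4^(4 + 1) + 1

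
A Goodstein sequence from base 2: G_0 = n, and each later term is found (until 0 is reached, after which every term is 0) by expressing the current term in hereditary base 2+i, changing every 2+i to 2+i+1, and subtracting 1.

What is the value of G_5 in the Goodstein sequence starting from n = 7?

i=0: 7 = 2^2 + 2 + 1 (b=2); 2→3: 3^3 + 3 + 1 = 31; 31−1 = 30
i=1: 30 = 3^3 + 3 (b=3); 3→4: 4^4 + 4 = 260; 260−1 = 259
i=2: 259 = 4^4 + 3 (b=4); 4→5: 5^5 + 3 = 3128; 3128−1 = 3127
i=3: 3127 = 5^5 + 2 (b=5); 5→6: 6^6 + 2 = 46658; 46658−1 = 46657
i=4: 46657 = 6^6 + 1 (b=6); 6→7: 7^7 + 1 = 823544; 823544−1 = 823543
i=5: 823543 = 7^7 (b=7); 7→8: 8^8 = 16777216; 16777216−1 = 16777215

823543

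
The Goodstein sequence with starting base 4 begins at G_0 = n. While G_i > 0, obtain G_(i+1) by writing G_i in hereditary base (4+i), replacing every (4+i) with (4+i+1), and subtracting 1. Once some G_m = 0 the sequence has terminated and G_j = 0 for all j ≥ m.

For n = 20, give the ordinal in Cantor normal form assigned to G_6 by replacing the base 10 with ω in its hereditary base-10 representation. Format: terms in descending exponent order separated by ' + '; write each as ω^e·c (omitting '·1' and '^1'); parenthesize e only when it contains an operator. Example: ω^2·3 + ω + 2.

ω·9 + 9

[0] 20 ≡ 4^2 + 4 (base 4). Lift 5: 30. −1: 29.
[1] 29 ≡ 5^2 + 4 (base 5). Lift 6: 40. −1: 39.
[2] 39 ≡ 6^2 + 3 (base 6). Lift 7: 52. −1: 51.
[3] 51 ≡ 7^2 + 2 (base 7). Lift 8: 66. −1: 65.
[4] 65 ≡ 8^2 + 1 (base 8). Lift 9: 82. −1: 81.
[5] 81 ≡ 9^2 (base 9). Lift 10: 100. −1: 99.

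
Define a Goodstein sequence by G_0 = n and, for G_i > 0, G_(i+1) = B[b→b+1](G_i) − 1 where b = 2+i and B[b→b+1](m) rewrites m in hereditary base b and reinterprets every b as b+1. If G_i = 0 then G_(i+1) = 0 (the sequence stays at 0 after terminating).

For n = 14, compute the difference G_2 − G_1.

i=0: 14 = 2^(2 + 1) + 2^2 + 2 (b=2); 2→3: 3^(3 + 1) + 3^3 + 3 = 111; 111−1 = 110
i=1: 110 = 3^(3 + 1) + 3^3 + 2 (b=3); 3→4: 4^(4 + 1) + 4^4 + 2 = 1282; 1282−1 = 1281

1171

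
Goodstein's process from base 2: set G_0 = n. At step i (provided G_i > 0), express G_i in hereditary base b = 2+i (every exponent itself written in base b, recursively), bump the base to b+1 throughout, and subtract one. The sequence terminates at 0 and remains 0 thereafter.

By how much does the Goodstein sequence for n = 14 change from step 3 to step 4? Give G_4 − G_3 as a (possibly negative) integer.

(0) 14|_2 = 2^(2 + 1) + 2^2 + 2 ↦ 3^(3 + 1) + 3^3 + 3|_3 = 111 ⇒ 110
(1) 110|_3 = 3^(3 + 1) + 3^3 + 2 ↦ 4^(4 + 1) + 4^4 + 2|_4 = 1282 ⇒ 1281
(2) 1281|_4 = 4^(4 + 1) + 4^4 + 1 ↦ 5^(5 + 1) + 5^5 + 1|_5 = 18751 ⇒ 18750
(3) 18750|_5 = 5^(5 + 1) + 5^5 ↦ 6^(6 + 1) + 6^6|_6 = 326592 ⇒ 326591

307841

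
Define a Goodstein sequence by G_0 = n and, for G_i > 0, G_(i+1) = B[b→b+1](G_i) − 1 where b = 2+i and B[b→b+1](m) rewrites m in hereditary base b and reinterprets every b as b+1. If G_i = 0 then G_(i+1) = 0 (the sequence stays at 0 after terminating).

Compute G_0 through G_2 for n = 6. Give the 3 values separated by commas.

6, 29, 257

base 2: 6 = 2^2 + 2; at 3: 3^3 + 3 = 30; next = 29
base 3: 29 = 3^3 + 2; at 4: 4^4 + 2 = 258; next = 257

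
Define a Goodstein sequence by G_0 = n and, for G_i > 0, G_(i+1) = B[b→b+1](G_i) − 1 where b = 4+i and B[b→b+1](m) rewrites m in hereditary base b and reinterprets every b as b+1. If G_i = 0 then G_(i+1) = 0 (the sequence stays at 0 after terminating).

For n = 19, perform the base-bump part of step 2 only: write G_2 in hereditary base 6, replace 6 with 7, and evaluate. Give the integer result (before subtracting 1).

50

base 4: 19 = 4^2 + 3; at 5: 5^2 + 3 = 28; next = 27
base 5: 27 = 5^2 + 2; at 6: 6^2 + 2 = 38; next = 37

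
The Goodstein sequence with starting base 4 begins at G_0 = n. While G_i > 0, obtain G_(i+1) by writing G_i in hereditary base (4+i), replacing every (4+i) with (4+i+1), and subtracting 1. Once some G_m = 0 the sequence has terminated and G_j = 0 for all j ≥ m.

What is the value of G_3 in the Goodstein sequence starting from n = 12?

16

(0) 12|_4 = 3·4 ↦ 3·5|_5 = 15 ⇒ 14
(1) 14|_5 = 2·5 + 4 ↦ 2·6 + 4|_6 = 16 ⇒ 15
(2) 15|_6 = 2·6 + 3 ↦ 2·7 + 3|_7 = 17 ⇒ 16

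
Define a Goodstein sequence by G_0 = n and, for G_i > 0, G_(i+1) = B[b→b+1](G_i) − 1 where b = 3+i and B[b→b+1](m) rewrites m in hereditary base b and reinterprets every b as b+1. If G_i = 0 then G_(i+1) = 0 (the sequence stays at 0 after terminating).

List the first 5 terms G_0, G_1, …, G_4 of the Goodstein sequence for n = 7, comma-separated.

i=0: 7 = 2·3 + 1 (b=3); 3→4: 2·4 + 1 = 9; 9−1 = 8
i=1: 8 = 2·4 (b=4); 4→5: 2·5 = 10; 10−1 = 9
i=2: 9 = 5 + 4 (b=5); 5→6: 6 + 4 = 10; 10−1 = 9
i=3: 9 = 6 + 3 (b=6); 6→7: 7 + 3 = 10; 10−1 = 9

7, 8, 9, 9, 9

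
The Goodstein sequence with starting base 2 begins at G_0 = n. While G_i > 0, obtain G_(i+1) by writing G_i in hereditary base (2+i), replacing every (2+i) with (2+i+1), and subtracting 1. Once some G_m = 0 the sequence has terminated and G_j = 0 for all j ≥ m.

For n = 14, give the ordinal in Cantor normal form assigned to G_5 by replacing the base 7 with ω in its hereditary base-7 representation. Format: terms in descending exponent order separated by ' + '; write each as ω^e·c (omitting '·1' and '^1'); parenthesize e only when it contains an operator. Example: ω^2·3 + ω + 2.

step 0: 14 = 2^(2 + 1) + 2^2 + 2; sub 3 for 2: 3^(3 + 1) + 3^3 + 3; = 111; G_1 = 111−1 = 110
step 1: 110 = 3^(3 + 1) + 3^3 + 2; sub 4 for 3: 4^(4 + 1) + 4^4 + 2; = 1282; G_2 = 1282−1 = 1281
step 2: 1281 = 4^(4 + 1) + 4^4 + 1; sub 5 for 4: 5^(5 + 1) + 5^5 + 1; = 18751; G_3 = 18751−1 = 18750
step 3: 18750 = 5^(5 + 1) + 5^5; sub 6 for 5: 6^(6 + 1) + 6^6; = 326592; G_4 = 326592−1 = 326591
step 4: 326591 = 6^(6 + 1) + 5·6^5 + 5·6^4 + 5·6^3 + 5·6^2 + 5·6 + 5; sub 7 for 6: 7^(7 + 1) + 5·7^5 + 5·7^4 + 5·7^3 + 5·7^2 + 5·7 + 5; = 5862841; G_5 = 5862841−1 = 5862840
step 5: 5862840 = 7^(7 + 1) + 5·7^5 + 5·7^4 + 5·7^3 + 5·7^2 + 5·7 + 4; sub 8 for 7: 8^(8 + 1) + 5·8^5 + 5·8^4 + 5·8^3 + 5·8^2 + 5·8 + 4; = 134404972; G_6 = 134404972−1 = 134404971

ω^(ω + 1) + ω^5·5 + ω^4·5 + ω^3·5 + ω^2·5 + ω·5 + 4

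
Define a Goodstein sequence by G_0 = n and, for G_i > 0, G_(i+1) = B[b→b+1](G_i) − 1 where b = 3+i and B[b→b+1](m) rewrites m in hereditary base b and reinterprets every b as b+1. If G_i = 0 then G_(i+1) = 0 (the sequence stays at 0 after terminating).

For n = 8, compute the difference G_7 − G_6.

0

G_0=8  [base 3] 2·3 + 2  →[3↦4]→  2·4 + 2 = 10  −1 ⇒ G_1=9
G_1=9  [base 4] 2·4 + 1  →[4↦5]→  2·5 + 1 = 11  −1 ⇒ G_2=10
G_2=10  [base 5] 2·5  →[5↦6]→  2·6 = 12  −1 ⇒ G_3=11
G_3=11  [base 6] 6 + 5  →[6↦7]→  7 + 5 = 12  −1 ⇒ G_4=11
G_4=11  [base 7] 7 + 4  →[7↦8]→  8 + 4 = 12  −1 ⇒ G_5=11
G_5=11  [base 8] 8 + 3  →[8↦9]→  9 + 3 = 12  −1 ⇒ G_6=11
G_6=11  [base 9] 9 + 2  →[9↦10]→  10 + 2 = 12  −1 ⇒ G_7=11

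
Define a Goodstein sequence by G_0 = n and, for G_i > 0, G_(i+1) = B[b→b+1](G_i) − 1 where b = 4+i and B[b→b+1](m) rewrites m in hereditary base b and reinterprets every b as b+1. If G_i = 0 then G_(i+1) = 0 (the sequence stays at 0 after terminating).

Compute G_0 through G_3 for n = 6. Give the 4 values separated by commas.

6, 6, 6, 6

base 4: 6 = 4 + 2; at 5: 5 + 2 = 7; next = 6
base 5: 6 = 5 + 1; at 6: 6 + 1 = 7; next = 6
base 6: 6 = 6; at 7: 7 = 7; next = 6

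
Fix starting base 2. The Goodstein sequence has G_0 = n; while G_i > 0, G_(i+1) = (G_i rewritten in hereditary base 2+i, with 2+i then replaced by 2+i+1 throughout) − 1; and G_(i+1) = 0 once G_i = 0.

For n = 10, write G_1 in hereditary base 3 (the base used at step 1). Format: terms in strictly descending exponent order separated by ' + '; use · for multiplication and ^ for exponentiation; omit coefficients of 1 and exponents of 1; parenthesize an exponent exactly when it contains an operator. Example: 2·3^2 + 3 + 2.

base 2: 10 = 2^(2 + 1) + 2; at 3: 3^(3 + 1) + 3 = 84; next = 83
base 3: 83 = 3^(3 + 1) + 2; at 4: 4^(4 + 1) + 2 = 1026; next = 1025

3^(3 + 1) + 2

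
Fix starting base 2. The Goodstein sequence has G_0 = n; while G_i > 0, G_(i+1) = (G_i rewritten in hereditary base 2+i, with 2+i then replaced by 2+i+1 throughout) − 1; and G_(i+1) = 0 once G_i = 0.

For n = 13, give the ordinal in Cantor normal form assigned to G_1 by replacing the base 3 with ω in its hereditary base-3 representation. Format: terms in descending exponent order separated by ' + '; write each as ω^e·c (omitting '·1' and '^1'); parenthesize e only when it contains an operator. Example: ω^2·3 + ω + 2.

i=0: 13 = 2^(2 + 1) + 2^2 + 1 (b=2); 2→3: 3^(3 + 1) + 3^3 + 1 = 109; 109−1 = 108
i=1: 108 = 3^(3 + 1) + 3^3 (b=3); 3→4: 4^(4 + 1) + 4^4 = 1280; 1280−1 = 1279

ω^(ω + 1) + ω^ω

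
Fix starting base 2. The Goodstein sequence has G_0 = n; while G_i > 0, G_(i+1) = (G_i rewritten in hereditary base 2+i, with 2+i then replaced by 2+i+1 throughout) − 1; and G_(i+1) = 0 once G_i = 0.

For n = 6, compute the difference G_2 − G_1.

228

i=0: 6 = 2^2 + 2 (b=2); 2→3: 3^3 + 3 = 30; 30−1 = 29
i=1: 29 = 3^3 + 2 (b=3); 3→4: 4^4 + 2 = 258; 258−1 = 257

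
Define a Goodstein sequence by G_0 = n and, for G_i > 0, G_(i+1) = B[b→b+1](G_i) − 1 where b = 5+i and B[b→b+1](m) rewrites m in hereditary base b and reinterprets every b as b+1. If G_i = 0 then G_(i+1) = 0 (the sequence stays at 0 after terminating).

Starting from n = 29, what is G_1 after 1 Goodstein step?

39

G_0 = 29. HB_5(29) = 5^2 + 4. Bump = 40. G_1 = 39.
G_1 = 39. HB_6(39) = 6^2 + 3. Bump = 52. G_2 = 51.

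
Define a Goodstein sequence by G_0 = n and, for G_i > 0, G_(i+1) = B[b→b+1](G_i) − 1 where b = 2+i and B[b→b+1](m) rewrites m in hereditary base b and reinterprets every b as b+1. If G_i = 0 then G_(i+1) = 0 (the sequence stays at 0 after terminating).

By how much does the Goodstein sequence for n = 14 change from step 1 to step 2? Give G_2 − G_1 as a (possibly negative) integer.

1171

[0] 14 ≡ 2^(2 + 1) + 2^2 + 2 (base 2). Lift 3: 111. −1: 110.
[1] 110 ≡ 3^(3 + 1) + 3^3 + 2 (base 3). Lift 4: 1282. −1: 1281.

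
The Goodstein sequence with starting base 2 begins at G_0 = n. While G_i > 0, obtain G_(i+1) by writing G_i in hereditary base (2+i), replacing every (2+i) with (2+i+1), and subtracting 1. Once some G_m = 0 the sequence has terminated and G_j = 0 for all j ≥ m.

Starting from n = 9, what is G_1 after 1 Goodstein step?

81

(0) 9|_2 = 2^(2 + 1) + 1 ↦ 3^(3 + 1) + 1|_3 = 82 ⇒ 81
(1) 81|_3 = 3^(3 + 1) ↦ 4^(4 + 1)|_4 = 1024 ⇒ 1023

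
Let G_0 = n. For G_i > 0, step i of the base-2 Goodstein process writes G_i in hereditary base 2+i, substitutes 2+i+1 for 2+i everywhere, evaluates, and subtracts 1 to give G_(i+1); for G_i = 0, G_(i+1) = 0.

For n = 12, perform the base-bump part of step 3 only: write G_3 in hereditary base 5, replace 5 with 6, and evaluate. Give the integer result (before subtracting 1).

280020

(0) 12|_2 = 2^(2 + 1) + 2^2 ↦ 3^(3 + 1) + 3^3|_3 = 108 ⇒ 107
(1) 107|_3 = 3^(3 + 1) + 2·3^2 + 2·3 + 2 ↦ 4^(4 + 1) + 2·4^2 + 2·4 + 2|_4 = 1066 ⇒ 1065
(2) 1065|_4 = 4^(4 + 1) + 2·4^2 + 2·4 + 1 ↦ 5^(5 + 1) + 2·5^2 + 2·5 + 1|_5 = 15686 ⇒ 15685
(3) 15685|_5 = 5^(5 + 1) + 2·5^2 + 2·5 ↦ 6^(6 + 1) + 2·6^2 + 2·6|_6 = 280020 ⇒ 280019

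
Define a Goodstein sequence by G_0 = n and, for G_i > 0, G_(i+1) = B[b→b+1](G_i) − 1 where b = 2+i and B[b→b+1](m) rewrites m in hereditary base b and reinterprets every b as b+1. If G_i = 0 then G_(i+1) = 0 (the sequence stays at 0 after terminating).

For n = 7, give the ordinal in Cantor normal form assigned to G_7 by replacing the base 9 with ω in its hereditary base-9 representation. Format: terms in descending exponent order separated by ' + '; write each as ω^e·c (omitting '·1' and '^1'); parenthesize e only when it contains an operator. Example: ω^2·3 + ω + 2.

i=0: 7 = 2^2 + 2 + 1 (b=2); 2→3: 3^3 + 3 + 1 = 31; 31−1 = 30
i=1: 30 = 3^3 + 3 (b=3); 3→4: 4^4 + 4 = 260; 260−1 = 259
i=2: 259 = 4^4 + 3 (b=4); 4→5: 5^5 + 3 = 3128; 3128−1 = 3127
i=3: 3127 = 5^5 + 2 (b=5); 5→6: 6^6 + 2 = 46658; 46658−1 = 46657
i=4: 46657 = 6^6 + 1 (b=6); 6→7: 7^7 + 1 = 823544; 823544−1 = 823543
i=5: 823543 = 7^7 (b=7); 7→8: 8^8 = 16777216; 16777216−1 = 16777215
i=6: 16777215 = 7·8^7 + 7·8^6 + 7·8^5 + 7·8^4 + 7·8^3 + 7·8^2 + 7·8 + 7 (b=8); 8→9: 7·9^7 + 7·9^6 + 7·9^5 + 7·9^4 + 7·9^3 + 7·9^2 + 7·9 + 7 = 37665880; 37665880−1 = 37665879
i=7: 37665879 = 7·9^7 + 7·9^6 + 7·9^5 + 7·9^4 + 7·9^3 + 7·9^2 + 7·9 + 6 (b=9); 9→10: 7·10^7 + 7·10^6 + 7·10^5 + 7·10^4 + 7·10^3 + 7·10^2 + 7·10 + 6 = 77777776; 77777776−1 = 77777775

ω^7·7 + ω^6·7 + ω^5·7 + ω^4·7 + ω^3·7 + ω^2·7 + ω·7 + 6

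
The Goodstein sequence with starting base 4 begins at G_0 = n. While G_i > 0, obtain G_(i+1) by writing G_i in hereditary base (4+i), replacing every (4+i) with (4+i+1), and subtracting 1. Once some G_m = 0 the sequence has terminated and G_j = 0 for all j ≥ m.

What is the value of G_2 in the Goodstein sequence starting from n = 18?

G_0=18  [base 4] 4^2 + 2  →[4↦5]→  5^2 + 2 = 27  −1 ⇒ G_1=26
G_1=26  [base 5] 5^2 + 1  →[5↦6]→  6^2 + 1 = 37  −1 ⇒ G_2=36
G_2=36  [base 6] 6^2  →[6↦7]→  7^2 = 49  −1 ⇒ G_3=48

36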